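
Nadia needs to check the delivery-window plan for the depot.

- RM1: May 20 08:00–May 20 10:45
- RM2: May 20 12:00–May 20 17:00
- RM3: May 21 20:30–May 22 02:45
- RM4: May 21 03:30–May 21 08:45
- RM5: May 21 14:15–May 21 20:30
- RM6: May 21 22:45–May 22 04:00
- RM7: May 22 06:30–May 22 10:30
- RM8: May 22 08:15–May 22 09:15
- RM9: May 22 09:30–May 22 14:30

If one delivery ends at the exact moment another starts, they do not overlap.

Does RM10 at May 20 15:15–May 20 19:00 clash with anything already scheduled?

RM1: ends May 20 10:45 at or before RM10 starts May 20 15:15 → clear.
RM2: starts May 20 12:00 before RM10 ends May 20 19:00, and ends May 20 17:00 after RM10 starts May 20 15:15 → overlap.
RM4: starts May 21 03:30 at or after RM10 ends May 20 19:00 → clear.
RM5: starts May 21 14:15 at or after RM10 ends May 20 19:00 → clear.
RM3: starts May 21 20:30 at or after RM10 ends May 20 19:00 → clear.
RM6: starts May 21 22:45 at or after RM10 ends May 20 19:00 → clear.
RM7: starts May 22 06:30 at or after RM10 ends May 20 19:00 → clear.
RM8: starts May 22 08:15 at or after RM10 ends May 20 19:00 → clear.
RM9: starts May 22 09:30 at or after RM10 ends May 20 19:00 → clear.
RM10 overlaps RM2.

Yes — it overlaps RM2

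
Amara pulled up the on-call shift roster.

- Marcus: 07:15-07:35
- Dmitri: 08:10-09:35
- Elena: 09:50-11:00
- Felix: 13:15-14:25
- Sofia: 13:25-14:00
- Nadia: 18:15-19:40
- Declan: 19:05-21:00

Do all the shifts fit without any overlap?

Sorted by start: Marcus, Dmitri, Elena, Felix, Sofia, Nadia, Declan.
Dmitri starts after Marcus ends; Marcus is clear from here.
Elena starts after Dmitri ends; Dmitri is clear from here.
Felix starts after Elena ends; Elena is clear from here.
Sofia starts before Felix ends → Felix and Sofia overlap.
That's a conflict, so the schedule is not conflict-free.

No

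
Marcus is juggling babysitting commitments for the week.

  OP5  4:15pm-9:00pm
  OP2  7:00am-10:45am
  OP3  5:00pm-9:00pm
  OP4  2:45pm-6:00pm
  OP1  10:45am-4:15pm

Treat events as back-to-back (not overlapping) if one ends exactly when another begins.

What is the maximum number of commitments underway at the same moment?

Sort all start/end points and keep a running count:
7:00am start OP2 → 1
10:45am end OP2 → 0
10:45am start OP1 → 1
2:45pm start OP4 → 2
4:15pm end OP1 → 1
4:15pm start OP5 → 2
5:00pm start OP3 → 3
6:00pm end OP4 → 2
9:00pm end OP3 → 1
9:00pm end OP5 → 0
Peak is 3, at 5:00pm (OP3, OP4, OP5).

3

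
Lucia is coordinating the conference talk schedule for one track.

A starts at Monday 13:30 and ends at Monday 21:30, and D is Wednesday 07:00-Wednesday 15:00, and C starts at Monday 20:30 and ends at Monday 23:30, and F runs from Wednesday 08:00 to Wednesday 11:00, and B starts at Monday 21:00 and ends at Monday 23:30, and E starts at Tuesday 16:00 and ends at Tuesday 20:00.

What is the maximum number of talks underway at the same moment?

3

Sort all start/end points and keep a running count:
Monday 13:30 start A → 1
Monday 20:30 start C → 2
Monday 21:00 start B → 3
Monday 21:30 end A → 2
Monday 23:30 end B → 1
Monday 23:30 end C → 0
Tuesday 16:00 start E → 1
Tuesday 20:00 end E → 0
Wednesday 07:00 start D → 1
Wednesday 08:00 start F → 2
Wednesday 11:00 end F → 1
Wednesday 15:00 end D → 0
Peak is 3, at Monday 21:00 (A, B, C).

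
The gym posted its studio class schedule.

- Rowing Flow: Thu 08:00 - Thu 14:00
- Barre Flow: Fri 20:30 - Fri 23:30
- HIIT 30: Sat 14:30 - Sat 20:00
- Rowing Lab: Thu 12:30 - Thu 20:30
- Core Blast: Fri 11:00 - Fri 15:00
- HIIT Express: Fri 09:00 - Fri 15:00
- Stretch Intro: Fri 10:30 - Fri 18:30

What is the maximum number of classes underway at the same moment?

Sweep the timeline, counting +1 at each start and −1 at each end (ends before starts at a tie):
Thu 08:00 start Rowing Flow → 1
Thu 12:30 start Rowing Lab → 2
Thu 14:00 end Rowing Flow → 1
Thu 20:30 end Rowing Lab → 0
Fri 09:00 start HIIT Express → 1
Fri 10:30 start Stretch Intro → 2
Fri 11:00 start Core Blast → 3
Fri 15:00 end Core Blast → 2
Fri 15:00 end HIIT Express → 1
Fri 18:30 end Stretch Intro → 0
Fri 20:30 start Barre Flow → 1
Fri 23:30 end Barre Flow → 0
Sat 14:30 start HIIT 30 → 1
Sat 20:00 end HIIT 30 → 0
Peak is 3, at Fri 11:00 (Core Blast, HIIT Express, Stretch Intro).

3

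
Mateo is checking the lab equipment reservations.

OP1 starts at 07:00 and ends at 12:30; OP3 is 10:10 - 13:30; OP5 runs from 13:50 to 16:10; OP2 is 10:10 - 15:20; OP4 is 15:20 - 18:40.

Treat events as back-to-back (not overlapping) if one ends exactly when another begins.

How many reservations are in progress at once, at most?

3

Sweep the timeline, counting +1 at each start and −1 at each end (ends before starts at a tie):
07:00 start OP1 → 1
10:10 start OP2 → 2
10:10 start OP3 → 3
12:30 end OP1 → 2
13:30 end OP3 → 1
13:50 start OP5 → 2
15:20 end OP2 → 1
15:20 start OP4 → 2
16:10 end OP5 → 1
18:40 end OP4 → 0
Peak is 3, at 10:10 (OP1, OP2, OP3).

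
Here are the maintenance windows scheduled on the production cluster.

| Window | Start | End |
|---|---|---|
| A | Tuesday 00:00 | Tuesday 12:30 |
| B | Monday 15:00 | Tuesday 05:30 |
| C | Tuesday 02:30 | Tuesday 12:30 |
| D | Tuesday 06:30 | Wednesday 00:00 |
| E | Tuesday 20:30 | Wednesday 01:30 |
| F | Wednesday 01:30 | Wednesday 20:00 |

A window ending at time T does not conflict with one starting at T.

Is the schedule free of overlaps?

Sorted by start: B, A, C, D, E, F.
A starts before B ends → B and A overlap.
That's a conflict, so the schedule is not conflict-free.

No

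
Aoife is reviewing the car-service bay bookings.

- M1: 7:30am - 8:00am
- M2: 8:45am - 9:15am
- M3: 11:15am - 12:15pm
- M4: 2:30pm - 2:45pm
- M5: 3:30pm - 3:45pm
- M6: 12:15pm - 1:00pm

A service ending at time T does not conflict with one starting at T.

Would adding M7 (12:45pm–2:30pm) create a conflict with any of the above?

M1: ends 8:00am at or before M7 starts 12:45pm → clear.
M2: ends 9:15am at or before M7 starts 12:45pm → clear.
M3: ends 12:15pm at or before M7 starts 12:45pm → clear.
M6: starts 12:15pm before M7 ends 2:30pm, and ends 1:00pm after M7 starts 12:45pm → overlap.
M4: starts 2:30pm at or after M7 ends 2:30pm → clear.
M5: starts 3:30pm at or after M7 ends 2:30pm → clear.
M7 overlaps M6.

Yes — it overlaps M6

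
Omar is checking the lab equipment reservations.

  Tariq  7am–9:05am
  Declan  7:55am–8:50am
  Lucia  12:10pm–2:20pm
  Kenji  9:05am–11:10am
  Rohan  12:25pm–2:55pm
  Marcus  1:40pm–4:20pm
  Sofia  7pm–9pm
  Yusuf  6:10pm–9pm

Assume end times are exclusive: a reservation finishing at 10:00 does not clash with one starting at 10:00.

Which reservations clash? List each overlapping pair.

Check each pair: they overlap iff neither finishes before the other starts.
Sorted by start: Tariq, Declan, Kenji, Lucia, Rohan, Marcus, Yusuf, Sofia.
Declan starts before Tariq ends → Tariq and Declan overlap.
Kenji starts exactly when Tariq ends (back-to-back, no overlap); Tariq is clear from here.
Kenji starts after Declan ends; Declan is clear from here.
Lucia starts after Kenji ends; Kenji is clear from here.
Rohan starts before Lucia ends → Lucia and Rohan overlap.
Marcus starts before Lucia ends → Lucia and Marcus overlap.
Yusuf starts after Lucia ends; Lucia is clear from here.
Marcus starts before Rohan ends → Rohan and Marcus overlap.
Yusuf starts after Rohan ends; Rohan is clear from here.
Yusuf starts after Marcus ends; Marcus is clear from here.
Sofia starts before Yusuf ends → Yusuf and Sofia overlap.

Declan & Tariq, Lucia & Marcus, Lucia & Rohan, Marcus & Rohan, Sofia & Yusuf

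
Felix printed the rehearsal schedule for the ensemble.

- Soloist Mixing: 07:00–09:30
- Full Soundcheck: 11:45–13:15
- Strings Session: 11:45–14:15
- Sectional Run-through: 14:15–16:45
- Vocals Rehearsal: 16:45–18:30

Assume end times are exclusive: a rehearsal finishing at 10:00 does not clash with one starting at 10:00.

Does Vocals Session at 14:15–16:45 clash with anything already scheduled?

Soloist Mixing: ends 09:30 at or before Vocals Session starts 14:15 → clear.
Full Soundcheck: ends 13:15 at or before Vocals Session starts 14:15 → clear.
Strings Session: ends 14:15 at or before Vocals Session starts 14:15 → clear.
Sectional Run-through: starts 14:15 before Vocals Session ends 16:45, and ends 16:45 after Vocals Session starts 14:15 → overlap.
Vocals Rehearsal: starts 16:45 at or after Vocals Session ends 16:45 → clear.
Vocals Session overlaps Sectional Run-through.

Yes — it overlaps Sectional Run-through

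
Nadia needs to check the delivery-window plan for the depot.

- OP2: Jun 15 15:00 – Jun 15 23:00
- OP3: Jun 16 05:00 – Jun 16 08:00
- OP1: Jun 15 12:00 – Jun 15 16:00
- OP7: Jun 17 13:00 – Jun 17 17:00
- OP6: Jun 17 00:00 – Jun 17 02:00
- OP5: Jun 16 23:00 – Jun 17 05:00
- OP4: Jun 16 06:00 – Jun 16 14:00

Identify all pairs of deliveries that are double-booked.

Check each pair: they overlap iff neither finishes before the other starts.
Sorted by start: OP1, OP2, OP3, OP4, OP5, OP6, OP7.
OP2 starts before OP1 ends → OP1 and OP2 overlap.
OP3 starts after OP1 ends, so OP1 has no further overlaps.
OP3 starts after OP2 ends, so OP2 has no further overlaps.
OP4 starts before OP3 ends → OP3 and OP4 overlap.
OP5 starts after OP3 ends, so OP3 has no further overlaps.
OP5 starts after OP4 ends, so OP4 has no further overlaps.
OP6 starts before OP5 ends → OP5 and OP6 overlap.
OP7 starts after OP5 ends.
OP7 starts after OP6 ends.

OP1 & OP2, OP3 & OP4, OP5 & OP6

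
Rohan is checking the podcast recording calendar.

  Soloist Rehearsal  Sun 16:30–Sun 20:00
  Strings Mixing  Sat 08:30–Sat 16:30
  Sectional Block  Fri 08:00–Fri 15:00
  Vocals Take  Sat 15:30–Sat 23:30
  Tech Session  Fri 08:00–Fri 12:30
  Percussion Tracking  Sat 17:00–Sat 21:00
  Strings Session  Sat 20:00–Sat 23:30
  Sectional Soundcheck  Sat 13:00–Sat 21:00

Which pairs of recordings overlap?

Check each pair: they overlap iff neither finishes before the other starts.
Sorted by start: Tech Session, Sectional Block, Strings Mixing, Sectional Soundcheck, Vocals Take, Percussion Tracking, Strings Session, Soloist Rehearsal.
Sectional Block starts before Tech Session ends → Tech Session and Sectional Block overlap.
Strings Mixing starts after Tech Session ends, so nothing later overlaps Tech Session either.
Strings Mixing starts after Sectional Block ends, so nothing later overlaps Sectional Block either.
Sectional Soundcheck starts before Strings Mixing ends → Strings Mixing and Sectional Soundcheck overlap.
Vocals Take starts before Strings Mixing ends → Strings Mixing and Vocals Take overlap.
Percussion Tracking starts after Strings Mixing ends, so nothing later overlaps Strings Mixing either.
Vocals Take starts before Sectional Soundcheck ends → Sectional Soundcheck and Vocals Take overlap.
Percussion Tracking starts before Sectional Soundcheck ends → Sectional Soundcheck and Percussion Tracking overlap.
Strings Session starts before Sectional Soundcheck ends → Sectional Soundcheck and Strings Session overlap.
Soloist Rehearsal starts after Sectional Soundcheck ends.
Percussion Tracking starts before Vocals Take ends → Vocals Take and Percussion Tracking overlap.
Strings Session starts before Vocals Take ends → Vocals Take and Strings Session overlap.
Soloist Rehearsal starts after Vocals Take ends.
Strings Session starts before Percussion Tracking ends → Percussion Tracking and Strings Session overlap.
Soloist Rehearsal starts after Percussion Tracking ends.
Soloist Rehearsal starts after Strings Session ends.

Percussion Tracking & Sectional Soundcheck, Percussion Tracking & Strings Session, Percussion Tracking & Vocals Take, Sectional Block & Tech Session, Sectional Soundcheck & Strings Mixing, Sectional Soundcheck & Strings Session, Sectional Soundcheck & Vocals Take, Strings Mixing & Vocals Take, Strings Session & Vocals Take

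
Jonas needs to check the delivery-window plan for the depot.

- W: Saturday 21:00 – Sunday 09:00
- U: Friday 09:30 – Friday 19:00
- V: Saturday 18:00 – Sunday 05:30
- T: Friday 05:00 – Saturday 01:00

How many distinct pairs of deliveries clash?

2

Check each pair: they overlap iff neither finishes before the other starts.
Sorted by start: T, U, V, W.
U starts before T ends → T and U overlap.
V starts after T ends, so nothing later overlaps T either.
V starts after U ends, so nothing later overlaps U either.
W starts before V ends → V and W overlap.
Overlapping pairs: T & U, V & W — 2 in total.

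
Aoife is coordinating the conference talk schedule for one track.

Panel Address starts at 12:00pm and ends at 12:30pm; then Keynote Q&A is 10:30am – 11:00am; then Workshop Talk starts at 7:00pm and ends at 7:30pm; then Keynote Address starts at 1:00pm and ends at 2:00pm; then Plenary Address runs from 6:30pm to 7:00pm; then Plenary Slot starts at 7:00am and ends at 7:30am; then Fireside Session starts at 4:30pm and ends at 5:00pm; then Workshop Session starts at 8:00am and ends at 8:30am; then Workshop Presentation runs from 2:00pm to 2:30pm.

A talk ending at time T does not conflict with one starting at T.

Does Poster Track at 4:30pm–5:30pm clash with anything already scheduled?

Yes — it overlaps Fireside Session

Plenary Slot: ends 7:30am at or before Poster Track starts 4:30pm → clear.
Workshop Session: ends 8:30am at or before Poster Track starts 4:30pm → clear.
Keynote Q&A: ends 11:00am at or before Poster Track starts 4:30pm → clear.
Panel Address: ends 12:30pm at or before Poster Track starts 4:30pm → clear.
Keynote Address: ends 2:00pm at or before Poster Track starts 4:30pm → clear.
Workshop Presentation: ends 2:30pm at or before Poster Track starts 4:30pm → clear.
Fireside Session: starts 4:30pm before Poster Track ends 5:30pm, and ends 5:00pm after Poster Track starts 4:30pm → overlap.
Plenary Address: starts 6:30pm at or after Poster Track ends 5:30pm → clear.
Workshop Talk: starts 7:00pm at or after Poster Track ends 5:30pm → clear.
Poster Track overlaps Fireside Session.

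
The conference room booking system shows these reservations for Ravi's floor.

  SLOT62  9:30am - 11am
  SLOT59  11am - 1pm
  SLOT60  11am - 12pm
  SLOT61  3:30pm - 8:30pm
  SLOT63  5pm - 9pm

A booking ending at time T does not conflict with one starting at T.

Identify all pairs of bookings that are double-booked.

Two intervals overlap when each starts before the other ends.
Sorted by start: SLOT62, SLOT59, SLOT60, SLOT61, SLOT63.
SLOT59 starts exactly when SLOT62 ends (back-to-back, no overlap), so nothing later overlaps SLOT62 either.
SLOT60 starts before SLOT59 ends → SLOT59 and SLOT60 overlap.
SLOT61 starts after SLOT59 ends, so nothing later overlaps SLOT59 either.
SLOT61 starts after SLOT60 ends, so nothing later overlaps SLOT60 either.
SLOT63 starts before SLOT61 ends → SLOT61 and SLOT63 overlap.

SLOT59 & SLOT60, SLOT61 & SLOT63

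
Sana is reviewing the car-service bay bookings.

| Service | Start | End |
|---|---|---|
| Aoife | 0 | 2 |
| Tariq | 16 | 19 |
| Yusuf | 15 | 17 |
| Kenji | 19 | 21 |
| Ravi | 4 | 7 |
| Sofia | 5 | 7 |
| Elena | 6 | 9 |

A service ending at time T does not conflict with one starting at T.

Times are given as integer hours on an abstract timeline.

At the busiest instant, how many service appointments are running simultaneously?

Walk through starts and ends in time order (an end at T is processed before a start at T):
0 start Aoife → 1
2 end Aoife → 0
4 start Ravi → 1
5 start Sofia → 2
6 start Elena → 3
7 end Ravi → 2
7 end Sofia → 1
9 end Elena → 0
15 start Yusuf → 1
16 start Tariq → 2
17 end Yusuf → 1
19 end Tariq → 0
19 start Kenji → 1
21 end Kenji → 0
Peak is 3, at 6 (Elena, Ravi, Sofia).

3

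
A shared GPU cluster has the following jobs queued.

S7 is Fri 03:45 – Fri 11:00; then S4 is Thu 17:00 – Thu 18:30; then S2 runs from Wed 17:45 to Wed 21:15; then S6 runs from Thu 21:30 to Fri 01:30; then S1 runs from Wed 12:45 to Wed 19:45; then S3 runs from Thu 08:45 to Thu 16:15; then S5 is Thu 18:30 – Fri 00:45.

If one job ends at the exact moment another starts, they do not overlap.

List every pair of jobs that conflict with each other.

Two intervals overlap when each starts before the other ends.
Sorted by start: S1, S2, S3, S4, S5, S6, S7.
S2 starts before S1 ends → S1 and S2 overlap.
S3 starts after S1 ends; S1 is clear from here.
S3 starts after S2 ends; S2 is clear from here.
S4 starts after S3 ends; S3 is clear from here.
S5 starts exactly when S4 ends (back-to-back, no overlap); S4 is clear from here.
S6 starts before S5 ends → S5 and S6 overlap.
S7 starts after S5 ends.
S7 starts after S6 ends.

S1 & S2, S5 & S6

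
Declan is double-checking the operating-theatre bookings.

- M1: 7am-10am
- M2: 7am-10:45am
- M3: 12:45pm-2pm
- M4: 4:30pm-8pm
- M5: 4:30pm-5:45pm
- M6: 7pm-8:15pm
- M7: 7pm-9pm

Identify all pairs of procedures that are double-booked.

Check each pair: they overlap iff neither finishes before the other starts.
Sorted by start: M1, M2, M3, M4, M5, M6, M7.
M2 starts before M1 ends → M1 and M2 overlap.
M3 starts after M1 ends — done with M1.
M3 starts after M2 ends — done with M2.
M4 starts after M3 ends — done with M3.
M5 starts before M4 ends → M4 and M5 overlap.
M6 starts before M4 ends → M4 and M6 overlap.
M7 starts before M4 ends → M4 and M7 overlap.
M6 starts after M5 ends — done with M5.
M7 starts before M6 ends → M6 and M7 overlap.

M1 & M2, M4 & M5, M4 & M6, M4 & M7, M6 & M7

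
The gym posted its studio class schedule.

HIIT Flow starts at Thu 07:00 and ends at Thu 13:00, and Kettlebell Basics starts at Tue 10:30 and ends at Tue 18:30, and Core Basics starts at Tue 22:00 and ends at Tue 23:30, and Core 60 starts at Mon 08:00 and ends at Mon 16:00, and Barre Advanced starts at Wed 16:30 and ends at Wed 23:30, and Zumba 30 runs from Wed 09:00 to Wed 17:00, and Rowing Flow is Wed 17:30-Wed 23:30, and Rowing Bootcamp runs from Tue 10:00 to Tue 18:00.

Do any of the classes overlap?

Yes

Sorted by start: Core 60, Rowing Bootcamp, Kettlebell Basics, Core Basics, Zumba 30, Barre Advanced, Rowing Flow, HIIT Flow.
Rowing Bootcamp starts after Core 60 ends; Core 60 is clear from here.
Kettlebell Basics starts before Rowing Bootcamp ends → Rowing Bootcamp and Kettlebell Basics overlap.
That's a conflict, so the schedule is not conflict-free.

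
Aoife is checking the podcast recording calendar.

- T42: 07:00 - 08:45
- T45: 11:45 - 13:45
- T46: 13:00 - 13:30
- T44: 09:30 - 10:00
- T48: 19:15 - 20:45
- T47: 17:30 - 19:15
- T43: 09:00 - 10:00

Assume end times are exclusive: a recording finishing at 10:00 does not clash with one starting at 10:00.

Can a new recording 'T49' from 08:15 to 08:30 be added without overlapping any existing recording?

No — it overlaps T42

T42: starts 07:00 before T49 ends 08:30, and ends 08:45 after T49 starts 08:15 → overlap.
T43: starts 09:00 at or after T49 ends 08:30 → clear.
T44: starts 09:30 at or after T49 ends 08:30 → clear.
T45: starts 11:45 at or after T49 ends 08:30 → clear.
T46: starts 13:00 at or after T49 ends 08:30 → clear.
T47: starts 17:30 at or after T49 ends 08:30 → clear.
T48: starts 19:15 at or after T49 ends 08:30 → clear.
T49 overlaps T42.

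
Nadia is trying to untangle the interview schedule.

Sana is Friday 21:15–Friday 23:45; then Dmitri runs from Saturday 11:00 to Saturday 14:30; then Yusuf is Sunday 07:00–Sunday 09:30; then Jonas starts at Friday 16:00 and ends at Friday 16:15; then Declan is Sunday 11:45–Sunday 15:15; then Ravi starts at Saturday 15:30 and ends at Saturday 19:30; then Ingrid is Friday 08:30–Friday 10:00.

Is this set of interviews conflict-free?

Yes

Sorted by start: Ingrid, Jonas, Sana, Dmitri, Ravi, Yusuf, Declan.
Jonas starts after Ingrid ends, so nothing later overlaps Ingrid either.
Sana starts after Jonas ends, so nothing later overlaps Jonas either.
Dmitri starts after Sana ends, so nothing later overlaps Sana either.
Ravi starts after Dmitri ends, so nothing later overlaps Dmitri either.
Yusuf starts after Ravi ends, so nothing later overlaps Ravi either.
Declan starts after Yusuf ends.
Every pair is clear; the schedule has no overlaps.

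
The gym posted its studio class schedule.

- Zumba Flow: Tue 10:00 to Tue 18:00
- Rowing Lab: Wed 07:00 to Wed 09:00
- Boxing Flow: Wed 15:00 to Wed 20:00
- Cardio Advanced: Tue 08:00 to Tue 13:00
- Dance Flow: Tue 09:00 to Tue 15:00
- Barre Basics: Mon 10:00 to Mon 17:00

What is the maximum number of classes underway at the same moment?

3

Sweep the timeline, counting +1 at each start and −1 at each end (ends before starts at a tie):
Mon 10:00 start Barre Basics → 1
Mon 17:00 end Barre Basics → 0
Tue 08:00 start Cardio Advanced → 1
Tue 09:00 start Dance Flow → 2
Tue 10:00 start Zumba Flow → 3
Tue 13:00 end Cardio Advanced → 2
Tue 15:00 end Dance Flow → 1
Tue 18:00 end Zumba Flow → 0
Wed 07:00 start Rowing Lab → 1
Wed 09:00 end Rowing Lab → 0
Wed 15:00 start Boxing Flow → 1
Wed 20:00 end Boxing Flow → 0
Peak is 3, at Tue 10:00 (Cardio Advanced, Dance Flow, Zumba Flow).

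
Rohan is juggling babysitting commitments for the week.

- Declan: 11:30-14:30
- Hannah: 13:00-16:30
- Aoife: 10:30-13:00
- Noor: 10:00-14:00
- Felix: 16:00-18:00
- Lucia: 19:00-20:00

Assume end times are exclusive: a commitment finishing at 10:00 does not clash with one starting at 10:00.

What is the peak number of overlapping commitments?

Sort all start/end points and keep a running count:
10:00 start Noor → 1
10:30 start Aoife → 2
11:30 start Declan → 3
13:00 end Aoife → 2
13:00 start Hannah → 3
14:00 end Noor → 2
14:30 end Declan → 1
16:00 start Felix → 2
16:30 end Hannah → 1
18:00 end Felix → 0
19:00 start Lucia → 1
20:00 end Lucia → 0
Peak is 3, at 11:30 (Aoife, Declan, Noor).

3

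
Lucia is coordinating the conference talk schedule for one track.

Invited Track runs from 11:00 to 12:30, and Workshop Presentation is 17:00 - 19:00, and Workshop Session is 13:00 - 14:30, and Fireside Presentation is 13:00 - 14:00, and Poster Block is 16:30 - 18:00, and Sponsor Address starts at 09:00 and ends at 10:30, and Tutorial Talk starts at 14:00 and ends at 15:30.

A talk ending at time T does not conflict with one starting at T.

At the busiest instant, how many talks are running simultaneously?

2

Sort all start/end points and keep a running count:
09:00 start Sponsor Address → 1
10:30 end Sponsor Address → 0
11:00 start Invited Track → 1
12:30 end Invited Track → 0
13:00 start Fireside Presentation → 1
13:00 start Workshop Session → 2
14:00 end Fireside Presentation → 1
14:00 start Tutorial Talk → 2
14:30 end Workshop Session → 1
15:30 end Tutorial Talk → 0
16:30 start Poster Block → 1
17:00 start Workshop Presentation → 2
18:00 end Poster Block → 1
19:00 end Workshop Presentation → 0
Peak is 2, at 13:00 (Fireside Presentation, Workshop Session).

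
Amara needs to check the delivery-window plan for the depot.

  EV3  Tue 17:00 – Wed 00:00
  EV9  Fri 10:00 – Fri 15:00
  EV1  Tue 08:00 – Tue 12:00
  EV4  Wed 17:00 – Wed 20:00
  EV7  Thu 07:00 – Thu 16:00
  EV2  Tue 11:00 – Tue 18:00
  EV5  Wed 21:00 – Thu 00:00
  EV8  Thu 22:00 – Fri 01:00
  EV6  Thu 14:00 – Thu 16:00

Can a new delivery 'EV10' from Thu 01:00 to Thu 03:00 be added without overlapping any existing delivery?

Yes — the slot is free

EV1: ends Tue 12:00 at or before EV10 starts Thu 01:00 → clear.
EV2: ends Tue 18:00 at or before EV10 starts Thu 01:00 → clear.
EV3: ends Wed 00:00 at or before EV10 starts Thu 01:00 → clear.
EV4: ends Wed 20:00 at or before EV10 starts Thu 01:00 → clear.
EV5: ends Thu 00:00 at or before EV10 starts Thu 01:00 → clear.
EV7: starts Thu 07:00 at or after EV10 ends Thu 03:00 → clear.
EV6: starts Thu 14:00 at or after EV10 ends Thu 03:00 → clear.
EV8: starts Thu 22:00 at or after EV10 ends Thu 03:00 → clear.
EV9: starts Fri 10:00 at or after EV10 ends Thu 03:00 → clear.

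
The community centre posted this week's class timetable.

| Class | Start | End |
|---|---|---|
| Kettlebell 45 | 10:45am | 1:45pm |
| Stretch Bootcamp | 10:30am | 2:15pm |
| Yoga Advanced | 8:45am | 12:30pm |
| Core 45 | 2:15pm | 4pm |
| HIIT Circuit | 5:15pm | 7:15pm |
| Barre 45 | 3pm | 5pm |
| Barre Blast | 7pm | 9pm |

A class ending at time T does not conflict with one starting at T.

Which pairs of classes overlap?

Barre 45 & Core 45, Barre Blast & HIIT Circuit, Kettlebell 45 & Stretch Bootcamp, Kettlebell 45 & Yoga Advanced, Stretch Bootcamp & Yoga Advanced

Sorted by start: Yoga Advanced, Stretch Bootcamp, Kettlebell 45, Core 45, Barre 45, HIIT Circuit, Barre Blast.
Stretch Bootcamp starts before Yoga Advanced ends → Yoga Advanced and Stretch Bootcamp overlap.
Kettlebell 45 starts before Yoga Advanced ends → Yoga Advanced and Kettlebell 45 overlap.
Core 45 starts after Yoga Advanced ends; Yoga Advanced is clear from here.
Kettlebell 45 starts before Stretch Bootcamp ends → Stretch Bootcamp and Kettlebell 45 overlap.
Core 45 starts exactly when Stretch Bootcamp ends (back-to-back, no overlap); Stretch Bootcamp is clear from here.
Core 45 starts after Kettlebell 45 ends; Kettlebell 45 is clear from here.
Barre 45 starts before Core 45 ends → Core 45 and Barre 45 overlap.
HIIT Circuit starts after Core 45 ends; Core 45 is clear from here.
HIIT Circuit starts after Barre 45 ends; Barre 45 is clear from here.
Barre Blast starts before HIIT Circuit ends → HIIT Circuit and Barre Blast overlap.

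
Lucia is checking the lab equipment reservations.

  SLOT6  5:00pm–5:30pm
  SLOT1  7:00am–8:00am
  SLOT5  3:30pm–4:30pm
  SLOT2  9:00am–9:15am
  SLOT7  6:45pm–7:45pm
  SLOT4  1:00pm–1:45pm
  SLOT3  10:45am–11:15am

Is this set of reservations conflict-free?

Sorted by start: SLOT1, SLOT2, SLOT3, SLOT4, SLOT5, SLOT6, SLOT7.
SLOT2 starts after SLOT1 ends, so nothing later overlaps SLOT1 either.
SLOT3 starts after SLOT2 ends, so nothing later overlaps SLOT2 either.
SLOT4 starts after SLOT3 ends, so nothing later overlaps SLOT3 either.
SLOT5 starts after SLOT4 ends, so nothing later overlaps SLOT4 either.
SLOT6 starts after SLOT5 ends, so nothing later overlaps SLOT5 either.
SLOT7 starts after SLOT6 ends.
Every pair is clear; the schedule has no overlaps.

Yes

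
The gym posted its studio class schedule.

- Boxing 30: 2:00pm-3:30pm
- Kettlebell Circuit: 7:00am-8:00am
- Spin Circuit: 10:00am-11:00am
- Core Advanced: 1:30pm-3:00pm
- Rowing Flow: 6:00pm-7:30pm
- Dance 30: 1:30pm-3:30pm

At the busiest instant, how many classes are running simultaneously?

3

Sweep the timeline, counting +1 at each start and −1 at each end (ends before starts at a tie):
7:00am start Kettlebell Circuit → 1
8:00am end Kettlebell Circuit → 0
10:00am start Spin Circuit → 1
11:00am end Spin Circuit → 0
1:30pm start Core Advanced → 1
1:30pm start Dance 30 → 2
2:00pm start Boxing 30 → 3
3:00pm end Core Advanced → 2
3:30pm end Boxing 30 → 1
3:30pm end Dance 30 → 0
6:00pm start Rowing Flow → 1
7:30pm end Rowing Flow → 0
Peak is 3, at 2:00pm (Boxing 30, Core Advanced, Dance 30).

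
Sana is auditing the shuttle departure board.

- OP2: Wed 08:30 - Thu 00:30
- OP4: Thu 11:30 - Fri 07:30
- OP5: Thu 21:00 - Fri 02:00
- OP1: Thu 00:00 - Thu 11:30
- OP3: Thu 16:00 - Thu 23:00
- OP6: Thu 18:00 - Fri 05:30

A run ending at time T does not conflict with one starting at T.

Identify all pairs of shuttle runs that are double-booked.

Sorted by start: OP2, OP1, OP4, OP3, OP6, OP5.
OP1 starts before OP2 ends → OP2 and OP1 overlap.
OP4 starts after OP2 ends; OP2 is clear from here.
OP4 starts exactly when OP1 ends (back-to-back, no overlap); OP1 is clear from here.
OP3 starts before OP4 ends → OP4 and OP3 overlap.
OP6 starts before OP4 ends → OP4 and OP6 overlap.
OP5 starts before OP4 ends → OP4 and OP5 overlap.
OP6 starts before OP3 ends → OP3 and OP6 overlap.
OP5 starts before OP3 ends → OP3 and OP5 overlap.
OP5 starts before OP6 ends → OP6 and OP5 overlap.

OP1 & OP2, OP3 & OP4, OP3 & OP5, OP3 & OP6, OP4 & OP5, OP4 & OP6, OP5 & OP6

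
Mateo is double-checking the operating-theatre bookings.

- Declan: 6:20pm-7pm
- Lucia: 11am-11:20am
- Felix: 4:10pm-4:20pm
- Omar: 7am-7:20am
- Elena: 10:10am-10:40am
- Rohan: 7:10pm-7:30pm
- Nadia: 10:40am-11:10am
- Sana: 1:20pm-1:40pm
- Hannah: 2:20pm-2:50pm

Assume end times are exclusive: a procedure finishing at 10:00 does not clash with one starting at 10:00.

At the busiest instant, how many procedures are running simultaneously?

Sort all start/end points and keep a running count:
7am start Omar → 1
7:20am end Omar → 0
10:10am start Elena → 1
10:40am end Elena → 0
10:40am start Nadia → 1
11am start Lucia → 2
11:10am end Nadia → 1
11:20am end Lucia → 0
1:20pm start Sana → 1
1:40pm end Sana → 0
2:20pm start Hannah → 1
2:50pm end Hannah → 0
4:10pm start Felix → 1
4:20pm end Felix → 0
6:20pm start Declan → 1
7pm end Declan → 0
7:10pm start Rohan → 1
7:30pm end Rohan → 0
Peak is 2, at 11am (Lucia, Nadia).

2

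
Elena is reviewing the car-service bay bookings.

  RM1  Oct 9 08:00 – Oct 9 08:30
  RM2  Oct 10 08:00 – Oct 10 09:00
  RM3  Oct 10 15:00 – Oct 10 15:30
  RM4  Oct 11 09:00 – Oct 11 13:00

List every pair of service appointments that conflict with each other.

Sorted by start: RM1, RM2, RM3, RM4.
RM2 starts after RM1 ends, so nothing later overlaps RM1 either.
RM3 starts after RM2 ends, so nothing later overlaps RM2 either.
RM4 starts after RM3 ends.

none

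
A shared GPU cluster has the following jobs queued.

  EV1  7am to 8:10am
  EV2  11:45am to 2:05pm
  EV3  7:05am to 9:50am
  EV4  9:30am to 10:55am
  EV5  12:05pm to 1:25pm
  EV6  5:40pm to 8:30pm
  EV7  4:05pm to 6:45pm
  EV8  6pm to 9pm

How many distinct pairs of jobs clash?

Sorted by start: EV1, EV3, EV4, EV2, EV5, EV7, EV6, EV8.
EV3 starts before EV1 ends → EV1 and EV3 overlap.
EV4 starts after EV1 ends; EV1 is clear from here.
EV4 starts before EV3 ends → EV3 and EV4 overlap.
EV2 starts after EV3 ends; EV3 is clear from here.
EV2 starts after EV4 ends; EV4 is clear from here.
EV5 starts before EV2 ends → EV2 and EV5 overlap.
EV7 starts after EV2 ends; EV2 is clear from here.
EV7 starts after EV5 ends; EV5 is clear from here.
EV6 starts before EV7 ends → EV7 and EV6 overlap.
EV8 starts before EV7 ends → EV7 and EV8 overlap.
EV8 starts before EV6 ends → EV6 and EV8 overlap.
Overlapping pairs: EV1 & EV3, EV2 & EV5, EV3 & EV4, EV6 & EV7, EV6 & EV8, EV7 & EV8 — 6 in total.

6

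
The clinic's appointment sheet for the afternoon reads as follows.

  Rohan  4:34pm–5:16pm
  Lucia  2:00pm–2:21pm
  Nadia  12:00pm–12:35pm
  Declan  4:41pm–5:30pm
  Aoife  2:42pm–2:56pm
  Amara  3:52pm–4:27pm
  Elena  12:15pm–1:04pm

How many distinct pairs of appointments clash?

Sorted by start: Nadia, Elena, Lucia, Aoife, Amara, Rohan, Declan.
Elena starts before Nadia ends → Nadia and Elena overlap.
Lucia starts after Nadia ends — done with Nadia.
Lucia starts after Elena ends — done with Elena.
Aoife starts after Lucia ends — done with Lucia.
Amara starts after Aoife ends — done with Aoife.
Rohan starts after Amara ends — done with Amara.
Declan starts before Rohan ends → Rohan and Declan overlap.
Overlapping pairs: Declan & Rohan, Elena & Nadia — 2 in total.

2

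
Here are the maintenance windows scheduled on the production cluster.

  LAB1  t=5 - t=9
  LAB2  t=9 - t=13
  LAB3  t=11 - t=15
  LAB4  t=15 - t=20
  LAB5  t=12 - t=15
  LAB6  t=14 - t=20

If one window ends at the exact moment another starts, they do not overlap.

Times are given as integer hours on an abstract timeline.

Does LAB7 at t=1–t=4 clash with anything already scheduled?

No — it doesn't clash with anything

LAB1: starts t=5 at or after LAB7 ends t=4 → clear.
LAB2: starts t=9 at or after LAB7 ends t=4 → clear.
LAB3: starts t=11 at or after LAB7 ends t=4 → clear.
LAB5: starts t=12 at or after LAB7 ends t=4 → clear.
LAB6: starts t=14 at or after LAB7 ends t=4 → clear.
LAB4: starts t=15 at or after LAB7 ends t=4 → clear.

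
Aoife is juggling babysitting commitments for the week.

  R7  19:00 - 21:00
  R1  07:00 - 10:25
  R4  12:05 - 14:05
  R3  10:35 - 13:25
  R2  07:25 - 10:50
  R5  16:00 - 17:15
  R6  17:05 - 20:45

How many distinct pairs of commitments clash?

Sorted by start: R1, R2, R3, R4, R5, R6, R7.
R2 starts before R1 ends → R1 and R2 overlap.
R3 starts after R1 ends, so nothing later overlaps R1 either.
R3 starts before R2 ends → R2 and R3 overlap.
R4 starts after R2 ends, so nothing later overlaps R2 either.
R4 starts before R3 ends → R3 and R4 overlap.
R5 starts after R3 ends, so nothing later overlaps R3 either.
R5 starts after R4 ends, so nothing later overlaps R4 either.
R6 starts before R5 ends → R5 and R6 overlap.
R7 starts after R5 ends.
R7 starts before R6 ends → R6 and R7 overlap.
Overlapping pairs: R1 & R2, R2 & R3, R3 & R4, R5 & R6, R6 & R7 — 5 in total.

5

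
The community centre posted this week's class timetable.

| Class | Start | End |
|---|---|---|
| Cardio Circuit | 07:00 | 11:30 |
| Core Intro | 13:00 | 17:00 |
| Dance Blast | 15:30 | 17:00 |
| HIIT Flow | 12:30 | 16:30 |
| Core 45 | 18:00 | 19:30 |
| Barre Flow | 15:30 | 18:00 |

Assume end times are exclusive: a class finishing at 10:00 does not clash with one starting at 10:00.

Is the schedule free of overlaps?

Two intervals overlap when each starts before the other ends.
Sorted by start: Cardio Circuit, HIIT Flow, Core Intro, Dance Blast, Barre Flow, Core 45.
HIIT Flow starts after Cardio Circuit ends, so Cardio Circuit has no further overlaps.
Core Intro starts before HIIT Flow ends → HIIT Flow and Core Intro overlap.
That's a conflict, so the schedule is not conflict-free.

No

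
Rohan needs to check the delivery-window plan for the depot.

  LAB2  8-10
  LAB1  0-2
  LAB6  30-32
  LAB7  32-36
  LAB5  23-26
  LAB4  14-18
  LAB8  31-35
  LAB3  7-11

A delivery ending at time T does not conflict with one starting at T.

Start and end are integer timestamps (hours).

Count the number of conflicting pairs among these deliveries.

Sorted by start: LAB1, LAB3, LAB2, LAB4, LAB5, LAB6, LAB8, LAB7.
LAB3 starts after LAB1 ends; LAB1 is clear from here.
LAB2 starts before LAB3 ends → LAB3 and LAB2 overlap.
LAB4 starts after LAB3 ends; LAB3 is clear from here.
LAB4 starts after LAB2 ends; LAB2 is clear from here.
LAB5 starts after LAB4 ends; LAB4 is clear from here.
LAB6 starts after LAB5 ends; LAB5 is clear from here.
LAB8 starts before LAB6 ends → LAB6 and LAB8 overlap.
LAB7 starts exactly when LAB6 ends (back-to-back, no overlap).
LAB7 starts before LAB8 ends → LAB8 and LAB7 overlap.
Overlapping pairs: LAB2 & LAB3, LAB6 & LAB8, LAB7 & LAB8 — 3 in total.

3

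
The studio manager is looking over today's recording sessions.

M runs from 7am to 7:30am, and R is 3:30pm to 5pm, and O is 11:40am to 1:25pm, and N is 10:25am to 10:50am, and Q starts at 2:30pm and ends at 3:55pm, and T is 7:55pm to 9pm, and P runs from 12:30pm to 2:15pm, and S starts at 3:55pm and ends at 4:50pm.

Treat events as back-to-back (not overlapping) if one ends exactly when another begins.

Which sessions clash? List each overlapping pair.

Check each pair: they overlap iff neither finishes before the other starts.
Sorted by start: M, N, O, P, Q, R, S, T.
N starts after M ends, so nothing later overlaps M either.
O starts after N ends, so nothing later overlaps N either.
P starts before O ends → O and P overlap.
Q starts after O ends, so nothing later overlaps O either.
Q starts after P ends, so nothing later overlaps P either.
R starts before Q ends → Q and R overlap.
S starts exactly when Q ends (back-to-back, no overlap), so nothing later overlaps Q either.
S starts before R ends → R and S overlap.
T starts after R ends.
T starts after S ends.

O & P, Q & R, R & S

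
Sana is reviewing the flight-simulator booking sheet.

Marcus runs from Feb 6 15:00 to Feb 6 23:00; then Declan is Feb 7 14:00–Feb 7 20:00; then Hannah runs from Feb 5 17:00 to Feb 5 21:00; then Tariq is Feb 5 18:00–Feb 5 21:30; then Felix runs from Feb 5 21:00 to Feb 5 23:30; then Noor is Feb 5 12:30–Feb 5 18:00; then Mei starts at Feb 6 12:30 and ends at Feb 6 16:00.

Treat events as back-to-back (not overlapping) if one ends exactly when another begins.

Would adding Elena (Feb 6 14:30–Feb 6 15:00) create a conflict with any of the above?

Yes — it overlaps Mei

Noor: ends Feb 5 18:00 at or before Elena starts Feb 6 14:30 → clear.
Hannah: ends Feb 5 21:00 at or before Elena starts Feb 6 14:30 → clear.
Tariq: ends Feb 5 21:30 at or before Elena starts Feb 6 14:30 → clear.
Felix: ends Feb 5 23:30 at or before Elena starts Feb 6 14:30 → clear.
Mei: starts Feb 6 12:30 before Elena ends Feb 6 15:00, and ends Feb 6 16:00 after Elena starts Feb 6 14:30 → overlap.
Marcus: starts Feb 6 15:00 at or after Elena ends Feb 6 15:00 → clear.
Declan: starts Feb 7 14:00 at or after Elena ends Feb 6 15:00 → clear.
Elena overlaps Mei.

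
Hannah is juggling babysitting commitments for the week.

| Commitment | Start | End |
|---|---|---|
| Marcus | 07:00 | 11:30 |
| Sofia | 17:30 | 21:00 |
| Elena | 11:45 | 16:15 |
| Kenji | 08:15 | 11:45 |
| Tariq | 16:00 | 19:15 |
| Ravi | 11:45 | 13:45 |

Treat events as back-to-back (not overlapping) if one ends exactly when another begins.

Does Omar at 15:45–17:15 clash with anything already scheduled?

Yes — it overlaps Elena, Tariq

Marcus: ends 11:30 at or before Omar starts 15:45 → clear.
Kenji: ends 11:45 at or before Omar starts 15:45 → clear.
Ravi: ends 13:45 at or before Omar starts 15:45 → clear.
Elena: starts 11:45 before Omar ends 17:15, and ends 16:15 after Omar starts 15:45 → overlap.
Tariq: starts 16:00 before Omar ends 17:15, and ends 19:15 after Omar starts 15:45 → overlap.
Sofia: starts 17:30 at or after Omar ends 17:15 → clear.
Omar overlaps Tariq, Elena.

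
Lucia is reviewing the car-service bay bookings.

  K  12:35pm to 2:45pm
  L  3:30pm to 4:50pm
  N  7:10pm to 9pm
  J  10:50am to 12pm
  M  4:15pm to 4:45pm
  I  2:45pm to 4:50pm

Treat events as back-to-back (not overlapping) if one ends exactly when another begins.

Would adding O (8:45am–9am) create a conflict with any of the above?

J: starts 10:50am at or after O ends 9am → clear.
K: starts 12:35pm at or after O ends 9am → clear.
I: starts 2:45pm at or after O ends 9am → clear.
L: starts 3:30pm at or after O ends 9am → clear.
M: starts 4:15pm at or after O ends 9am → clear.
N: starts 7:10pm at or after O ends 9am → clear.

No — it doesn't clash with anything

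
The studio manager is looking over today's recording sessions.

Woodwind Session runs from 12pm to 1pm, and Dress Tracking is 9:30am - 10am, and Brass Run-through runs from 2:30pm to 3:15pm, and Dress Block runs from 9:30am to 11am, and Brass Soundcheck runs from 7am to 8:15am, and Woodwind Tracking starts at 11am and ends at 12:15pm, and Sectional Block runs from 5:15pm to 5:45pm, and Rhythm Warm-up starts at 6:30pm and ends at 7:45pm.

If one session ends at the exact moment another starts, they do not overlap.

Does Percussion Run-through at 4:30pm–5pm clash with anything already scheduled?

No — it doesn't clash with anything

Brass Soundcheck: ends 8:15am at or before Percussion Run-through starts 4:30pm → clear.
Dress Tracking: ends 10am at or before Percussion Run-through starts 4:30pm → clear.
Dress Block: ends 11am at or before Percussion Run-through starts 4:30pm → clear.
Woodwind Tracking: ends 12:15pm at or before Percussion Run-through starts 4:30pm → clear.
Woodwind Session: ends 1pm at or before Percussion Run-through starts 4:30pm → clear.
Brass Run-through: ends 3:15pm at or before Percussion Run-through starts 4:30pm → clear.
Sectional Block: starts 5:15pm at or after Percussion Run-through ends 5pm → clear.
Rhythm Warm-up: starts 6:30pm at or after Percussion Run-through ends 5pm → clear.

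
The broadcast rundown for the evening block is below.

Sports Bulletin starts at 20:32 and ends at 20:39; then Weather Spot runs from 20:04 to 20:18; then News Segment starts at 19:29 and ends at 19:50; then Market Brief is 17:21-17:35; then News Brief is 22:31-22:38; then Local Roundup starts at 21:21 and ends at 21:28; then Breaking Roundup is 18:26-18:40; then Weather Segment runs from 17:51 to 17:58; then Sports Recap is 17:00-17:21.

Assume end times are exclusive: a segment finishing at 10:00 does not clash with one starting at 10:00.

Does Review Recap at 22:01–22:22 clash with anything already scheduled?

No — it doesn't clash with anything

Sports Recap: ends 17:21 at or before Review Recap starts 22:01 → clear.
Market Brief: ends 17:35 at or before Review Recap starts 22:01 → clear.
Weather Segment: ends 17:58 at or before Review Recap starts 22:01 → clear.
Breaking Roundup: ends 18:40 at or before Review Recap starts 22:01 → clear.
News Segment: ends 19:50 at or before Review Recap starts 22:01 → clear.
Weather Spot: ends 20:18 at or before Review Recap starts 22:01 → clear.
Sports Bulletin: ends 20:39 at or before Review Recap starts 22:01 → clear.
Local Roundup: ends 21:28 at or before Review Recap starts 22:01 → clear.
News Brief: starts 22:31 at or after Review Recap ends 22:22 → clear.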